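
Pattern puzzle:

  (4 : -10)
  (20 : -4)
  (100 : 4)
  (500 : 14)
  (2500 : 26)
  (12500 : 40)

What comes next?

(62500 : 56)

For the first coordinate, ×5 each step: 4, 20, 100, 500, 2500, 12500 → 62500.
For the second coordinate, differences are 6, 8, 10, … (increasing by 2 each time): -10, -4, 4, 14, 26, 40 → 56.
Putting it together: (62500 : 56).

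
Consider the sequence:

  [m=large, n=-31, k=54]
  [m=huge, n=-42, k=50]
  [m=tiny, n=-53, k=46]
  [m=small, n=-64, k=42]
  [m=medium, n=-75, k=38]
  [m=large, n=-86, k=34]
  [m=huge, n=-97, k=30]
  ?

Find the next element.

[m=tiny, n=-108, k=26]

M: repeats large → huge → tiny → small → medium; large, huge, tiny, small, medium, large, huge → tiny.
N: −11 each step; -31, -42, -53, -64, -75, -86, -97 → -108.
K: −4 each step; 54, 50, 46, 42, 38, 34, 30 → 26.
So the next element is [m=tiny, n=-108, k=26].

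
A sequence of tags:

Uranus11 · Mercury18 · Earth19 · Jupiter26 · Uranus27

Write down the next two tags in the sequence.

Mercury34 then Earth35

Planet: repeats Uranus → Mercury → Earth → Jupiter; Uranus, Mercury, Earth, Jupiter, Uranus → Mercury → Earth.
Second component: alternating steps +7, +1, +7, +1, …; 11, 18, 19, 26, 27 → 34 → 35.
So the next two tags are Mercury34 and Earth35.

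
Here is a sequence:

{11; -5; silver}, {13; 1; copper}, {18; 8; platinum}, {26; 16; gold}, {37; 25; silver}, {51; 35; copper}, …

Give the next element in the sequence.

{68; 46; platinum}

First value goes 11, 13, 18, 26, 37, 51 → 68 (differences are 2, 5, 8, … (increasing by 3 each time)).
Second value: -5, 1, 8, 16, 25, 35 → 46 (differences are 6, 7, 8, … (increasing by 1 each time)).
Metal: silver, copper, platinum, gold, silver, copper → platinum (repeats silver → copper → platinum → gold).
So the next element is {68; 46; platinum}.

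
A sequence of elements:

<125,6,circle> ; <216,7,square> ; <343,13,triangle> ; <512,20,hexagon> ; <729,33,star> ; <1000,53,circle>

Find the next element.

<1331,86,square>

For the first coordinate, perfect cubes: 5³, 6³, 7³, …: 125, 216, 343, 512, 729, 1000 → 1331.
Second coordinate: each term is the sum of the two before it, so 6, 7, 13, 20, 33, 53 → 86.
Shape — repeats circle → square → triangle → hexagon → star: circle, square, triangle, hexagon, star, circle → square.
Combining the parts gives <1331,86,square>.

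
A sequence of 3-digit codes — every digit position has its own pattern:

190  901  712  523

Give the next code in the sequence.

First digit: −2 each step, mod 10, so 1, 9, 7, 5 → 3.
Second digit goes 9, 0, 1, 2 → 3 (+1 each step, mod 10).
Third digit: +1 each step, mod 10, so 0, 1, 2, 3 → 4.
Combining the parts gives 334.

334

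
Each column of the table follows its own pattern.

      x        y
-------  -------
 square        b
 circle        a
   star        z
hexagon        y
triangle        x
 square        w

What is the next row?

Column x: repeats square → circle → star → hexagon → triangle; square, circle, star, hexagon, triangle, square → circle.
Column y goes b, a, z, y, x, w → v (letters move back 1 place in the alphabet, wrapping A→Z).
Combining the parts gives circle  v.

circle  v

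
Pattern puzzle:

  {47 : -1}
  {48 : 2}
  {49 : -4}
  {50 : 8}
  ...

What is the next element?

First value goes 47, 48, 49, 50 → 51 (+1 each step).
Second value — ×(-2) each step: -1, 2, -4, 8 → -16.
Combining the parts gives {51 : -16}.

{51 : -16}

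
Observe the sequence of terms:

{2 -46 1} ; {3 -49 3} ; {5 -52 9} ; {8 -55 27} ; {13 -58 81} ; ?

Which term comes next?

{21 -61 243}

First component — each term is the sum of the two before it: 2, 3, 5, 8, 13 → 21.
Second component — −3 each step: -46, -49, -52, -55, -58 → -61.
Third component: 1, 3, 9, 27, 81 → 243 (×3 each step).
Combining the parts gives {21 -61 243}.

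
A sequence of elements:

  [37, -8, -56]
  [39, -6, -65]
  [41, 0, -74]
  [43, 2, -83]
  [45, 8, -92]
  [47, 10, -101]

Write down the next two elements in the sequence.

[49, 16, -110], [51, 18, -119]

First value: +2 each step, so 37, 39, 41, 43, 45, 47 → 49 → 51.
Second value — alternating steps +2, +6, +2, +6, …: -8, -6, 0, 2, 8, 10 → 16 → 18.
Third value — −9 each step: -56, -65, -74, -83, -92, -101 → -110 → -119.
So the next two elements are [49, 16, -110] and [51, 18, -119].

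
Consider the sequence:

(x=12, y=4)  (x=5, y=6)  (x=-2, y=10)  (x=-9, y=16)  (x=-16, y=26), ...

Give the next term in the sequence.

(x=-23, y=42)

X goes 12, 5, -2, -9, -16 → -23 (−7 each step).
Y goes 4, 6, 10, 16, 26 → 42 (each term is the sum of the two before it).
Combining the parts gives (x=-23, y=42).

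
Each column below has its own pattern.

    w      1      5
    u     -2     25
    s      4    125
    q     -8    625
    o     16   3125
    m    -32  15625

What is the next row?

Letter: letters move back 2 places in the alphabet; w, u, s, q, o, m → k.
Second component goes 1, -2, 4, -8, 16, -32 → 64 (×(-2) each step).
Third component: 5, 25, 125, 625, 3125, 15625 → 78125 (×5 each step).
So the next row is k  64  78125.

k  64  78125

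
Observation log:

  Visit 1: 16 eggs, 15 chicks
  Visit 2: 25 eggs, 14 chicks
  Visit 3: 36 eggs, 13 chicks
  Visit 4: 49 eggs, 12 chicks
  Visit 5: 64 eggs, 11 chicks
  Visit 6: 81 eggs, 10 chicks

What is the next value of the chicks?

Chicks goes 15, 14, 13, 12, 11, 10 → 9 (−1 each step).

9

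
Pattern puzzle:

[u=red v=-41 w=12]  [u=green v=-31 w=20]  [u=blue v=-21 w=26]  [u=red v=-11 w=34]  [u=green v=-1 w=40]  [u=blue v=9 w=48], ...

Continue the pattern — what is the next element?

U: repeats red → green → blue; red, green, blue, red, green, blue → red.
V: +10 each step, so -41, -31, -21, -11, -1, 9 → 19.
For the w, alternating steps +8, +6, +8, +6, …: 12, 20, 26, 34, 40, 48 → 54.
Combining the parts gives [u=red v=19 w=54].

[u=red v=19 w=54]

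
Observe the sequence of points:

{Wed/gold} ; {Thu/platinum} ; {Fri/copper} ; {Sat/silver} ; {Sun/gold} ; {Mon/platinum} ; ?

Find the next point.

{Tue/copper}

Day: runs through the weekdays Mon→Sun; Wed, Thu, Fri, Sat, Sun, Mon → Tue.
Metal goes gold, platinum, copper, silver, gold, platinum → copper (repeats gold → platinum → copper → silver).
Putting it together: {Tue/copper}.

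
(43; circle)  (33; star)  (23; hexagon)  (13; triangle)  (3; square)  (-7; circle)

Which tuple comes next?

(-17; star)

First value — −10 each step: 43, 33, 23, 13, 3, -7 → -17.
For the shape, repeats circle → star → hexagon → triangle → square: circle, star, hexagon, triangle, square, circle → star.
Combining the parts gives (-17; star).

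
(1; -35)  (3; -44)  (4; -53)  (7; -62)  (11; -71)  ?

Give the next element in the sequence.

(18; -80)

First entry goes 1, 3, 4, 7, 11 → 18 (each term is the sum of the two before it).
Second entry — −9 each step: -35, -44, -53, -62, -71 → -80.
So the next element is (18; -80).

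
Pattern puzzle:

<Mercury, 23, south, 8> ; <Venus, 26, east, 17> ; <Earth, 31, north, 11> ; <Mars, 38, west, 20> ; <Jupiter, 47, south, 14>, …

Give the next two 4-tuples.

Planet: Mercury, Venus, Earth, Mars, Jupiter → Saturn → Uranus (runs through the planets Mercury→Neptune).
For the second value, differences are 3, 5, 7, … (increasing by 2 each time): 23, 26, 31, 38, 47 → 58 → 71.
Direction: repeats south → east → north → west, so south, east, north, west, south → east → north.
Fourth value goes 8, 17, 11, 20, 14 → 23 → 17 (alternating steps +9, −6, +9, −6, …).
So the next two 4-tuples are <Saturn, 58, east, 23> and <Uranus, 71, north, 17>.

<Saturn, 58, east, 23>, <Uranus, 71, north, 17>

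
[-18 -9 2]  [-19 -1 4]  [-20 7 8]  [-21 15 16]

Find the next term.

First value: −1 each step, so -18, -19, -20, -21 → -22.
Second value: +8 each step, so -9, -1, 7, 15 → 23.
Third value: ×2 each step; 2, 4, 8, 16 → 32.
Combining the parts gives [-22 23 32].

[-22 23 32]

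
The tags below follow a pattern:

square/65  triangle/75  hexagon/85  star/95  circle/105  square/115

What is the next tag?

Shape: repeats square → triangle → hexagon → star → circle; square, triangle, hexagon, star, circle, square → triangle.
Second component: +10 each step, so 65, 75, 85, 95, 105, 115 → 125.
So the next tag is triangle/125.

triangle/125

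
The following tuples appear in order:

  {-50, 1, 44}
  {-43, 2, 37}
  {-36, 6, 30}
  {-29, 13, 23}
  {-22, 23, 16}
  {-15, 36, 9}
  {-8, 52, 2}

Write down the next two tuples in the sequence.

{-1, 71, -5}, {6, 93, -12}

First value — +7 each step: -50, -43, -36, -29, -22, -15, -8 → -1 → 6.
Second value goes 1, 2, 6, 13, 23, 36, 52 → 71 → 93 (differences are 1, 4, 7, … (increasing by 3 each time)).
Third value — −7 each step: 44, 37, 30, 23, 16, 9, 2 → -5 → -12.
Putting the parts together: {-1, 71, -5} and then {6, 93, -12}.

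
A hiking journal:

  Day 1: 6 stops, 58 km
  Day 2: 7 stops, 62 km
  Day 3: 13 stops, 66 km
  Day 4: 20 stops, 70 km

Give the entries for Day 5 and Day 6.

33 stops, 74 km; 53 stops, 78 km

For the stops, each term is the sum of the two before it: 6, 7, 13, 20 → 33 → 53.
Km: 58, 62, 66, 70 → 74 → 78 (+4 each step).
So the next two lines are 33 stops, 74 km and 53 stops, 78 km.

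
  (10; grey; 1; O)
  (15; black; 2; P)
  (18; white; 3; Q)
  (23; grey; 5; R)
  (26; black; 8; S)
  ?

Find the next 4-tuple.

(31; white; 13; T)

For the first slot, alternating steps +5, +3, +5, +3, …: 10, 15, 18, 23, 26 → 31.
Shade — repeats grey → black → white: grey, black, white, grey, black → white.
Third slot: each term is the sum of the two before it, so 1, 2, 3, 5, 8 → 13.
Letter: letters move forward 1 place in the alphabet; O, P, Q, R, S → T.
So the next 4-tuple is (31; white; 13; T).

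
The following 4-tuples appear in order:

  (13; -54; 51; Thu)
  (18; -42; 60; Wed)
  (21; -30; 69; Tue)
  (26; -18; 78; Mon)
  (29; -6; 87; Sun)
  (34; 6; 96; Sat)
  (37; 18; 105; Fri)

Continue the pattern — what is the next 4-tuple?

(42; 30; 114; Thu)

First value goes 13, 18, 21, 26, 29, 34, 37 → 42 (alternating steps +5, +3, +5, +3, …).
Second value: +12 each step; -54, -42, -30, -18, -6, 6, 18 → 30.
For the third value, +9 each step: 51, 60, 69, 78, 87, 96, 105 → 114.
Day goes Thu, Wed, Tue, Mon, Sun, Sat, Fri → Thu (runs backward through the weekdays Mon→Sun).
Putting it together: (42; 30; 114; Thu).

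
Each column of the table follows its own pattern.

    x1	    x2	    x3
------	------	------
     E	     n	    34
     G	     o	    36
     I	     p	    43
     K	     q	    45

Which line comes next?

Column x1 goes E, G, I, K → M (letters move forward 2 places in the alphabet).
Column x2: n, o, p, q → r (letters move forward 1 place in the alphabet).
Column x3 goes 34, 36, 43, 45 → 52 (alternating steps +2, +7, +2, +7, …).
Combining the parts gives M  r  52.

M  r  52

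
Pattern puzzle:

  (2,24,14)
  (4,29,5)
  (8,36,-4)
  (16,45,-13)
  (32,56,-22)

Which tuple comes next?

(64,69,-31)

First part goes 2, 4, 8, 16, 32 → 64 (×2 each step).
Second part: differences are 5, 7, 9, … (increasing by 2 each time); 24, 29, 36, 45, 56 → 69.
Third part: 14, 5, -4, -13, -22 → -31 (−9 each step).
Putting it together: (64,69,-31).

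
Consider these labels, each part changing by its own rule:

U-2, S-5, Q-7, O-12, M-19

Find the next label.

Letter: letters move back 2 places in the alphabet, so U, S, Q, O, M → K.
Second component: each term is the sum of the two before it; 2, 5, 7, 12, 19 → 31.
Combining the parts gives K-31.

K-31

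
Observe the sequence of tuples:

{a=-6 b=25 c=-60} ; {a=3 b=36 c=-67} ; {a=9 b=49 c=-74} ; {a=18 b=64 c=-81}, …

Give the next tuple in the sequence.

{a=24 b=81 c=-88}

A: -6, 3, 9, 18 → 24 (alternating steps +9, +6, +9, +6, …).
B goes 25, 36, 49, 64 → 81 (perfect squares: 5², 6², 7², …).
C: -60, -67, -74, -81 → -88 (−7 each step).
Combining the parts gives {a=24 b=81 c=-88}.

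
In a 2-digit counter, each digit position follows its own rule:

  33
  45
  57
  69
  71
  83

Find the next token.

First digit: 3, 4, 5, 6, 7, 8 → 9 (+1 each step, mod 10).
Second digit: +2 each step, mod 10; 3, 5, 7, 9, 1, 3 → 5.
Combining the parts gives 95.

95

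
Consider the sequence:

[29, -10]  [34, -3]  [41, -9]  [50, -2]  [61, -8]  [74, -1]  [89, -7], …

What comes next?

First part: differences are 5, 7, 9, … (increasing by 2 each time); 29, 34, 41, 50, 61, 74, 89 → 106.
Second part goes -10, -3, -9, -2, -8, -1, -7 → 0 (alternating steps +7, −6, +7, −6, …).
So the next term is [106, 0].

[106, 0]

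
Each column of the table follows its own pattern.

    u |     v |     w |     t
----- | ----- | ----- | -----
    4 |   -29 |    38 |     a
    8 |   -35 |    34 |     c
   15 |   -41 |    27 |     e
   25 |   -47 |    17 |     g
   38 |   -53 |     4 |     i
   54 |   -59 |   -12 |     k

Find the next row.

For the column u, differences are 4, 7, 10, … (increasing by 3 each time): 4, 8, 15, 25, 38, 54 → 73.
For the column v, −6 each step: -29, -35, -41, -47, -53, -59 → -65.
Column w goes 38, 34, 27, 17, 4, -12 → -31 (together with the column u always sums to 42).
Column t — letters move forward 2 places in the alphabet: a, c, e, g, i, k → m.
So the next row is 73  -65  -31  m.

73  -65  -31  m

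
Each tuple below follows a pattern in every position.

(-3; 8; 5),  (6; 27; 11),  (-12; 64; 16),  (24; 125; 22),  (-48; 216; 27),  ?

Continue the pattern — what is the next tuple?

First value goes -3, 6, -12, 24, -48 → 96 (×(-2) each step).
For the second value, perfect cubes: 2³, 3³, 4³, …: 8, 27, 64, 125, 216 → 343.
Third value: alternating steps +6, +5, +6, +5, …; 5, 11, 16, 22, 27 → 33.
Putting it together: (96; 343; 33).

(96; 343; 33)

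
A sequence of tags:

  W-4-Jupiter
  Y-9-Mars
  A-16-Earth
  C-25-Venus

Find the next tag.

Letter goes W, Y, A, C → E (letters move forward 2 places in the alphabet, wrapping Z→A).
Second component: perfect squares: 2², 3², 4², …, so 4, 9, 16, 25 → 36.
Planet — runs backward through the planets Mercury→Neptune: Jupiter, Mars, Earth, Venus → Mercury.
So the next tag is E-36-Mercury.

E-36-Mercury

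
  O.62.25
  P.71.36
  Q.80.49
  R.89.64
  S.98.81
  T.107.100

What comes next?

U.116.121

Letter: letters move forward 1 place in the alphabet; O, P, Q, R, S, T → U.
Second component goes 62, 71, 80, 89, 98, 107 → 116 (+9 each step).
Third component — perfect squares: 5², 6², 7², …: 25, 36, 49, 64, 81, 100 → 121.
Putting it together: U.116.121.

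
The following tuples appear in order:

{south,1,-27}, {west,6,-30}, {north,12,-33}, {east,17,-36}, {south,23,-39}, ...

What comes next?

{west,28,-42}

Direction: repeats south → west → north → east; south, west, north, east, south → west.
Second value: 1, 6, 12, 17, 23 → 28 (alternating steps +5, +6, +5, +6, …).
Third value: -27, -30, -33, -36, -39 → -42 (−3 each step).
Putting it together: {west,28,-42}.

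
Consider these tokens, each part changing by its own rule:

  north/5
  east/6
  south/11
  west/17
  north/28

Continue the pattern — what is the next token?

east/45

Direction: repeats north → east → south → west, so north, east, south, west, north → east.
Second component: each term is the sum of the two before it; 5, 6, 11, 17, 28 → 45.
So the next token is east/45.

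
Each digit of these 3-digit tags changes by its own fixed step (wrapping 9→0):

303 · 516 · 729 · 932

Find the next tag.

145

First digit: 3, 5, 7, 9 → 1 (+2 each step, mod 10).
Second digit goes 0, 1, 2, 3 → 4 (+1 each step, mod 10).
Third digit: +3 each step, mod 10, so 3, 6, 9, 2 → 5.
So the next tag is 145.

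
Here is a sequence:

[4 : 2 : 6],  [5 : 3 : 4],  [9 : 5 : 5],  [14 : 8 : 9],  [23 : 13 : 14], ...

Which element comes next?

First component: each term is the sum of the two before it, so 4, 5, 9, 14, 23 → 37.
Second component: each term is the sum of the two before it; 2, 3, 5, 8, 13 → 21.
Third component — always the previous value of the first component: 6, 4, 5, 9, 14 → 23.
Putting it together: [37 : 21 : 23].

[37 : 21 : 23]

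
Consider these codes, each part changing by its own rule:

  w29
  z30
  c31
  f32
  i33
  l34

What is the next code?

o35

Letter: w, z, c, f, i, l → o (letters move forward 3 places in the alphabet, wrapping Z→A).
Second component — +1 each step: 29, 30, 31, 32, 33, 34 → 35.
Combining the parts gives o35.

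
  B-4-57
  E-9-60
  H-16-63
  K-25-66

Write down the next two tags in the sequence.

N-36-69, Q-49-72

Letter: letters move forward 3 places in the alphabet; B, E, H, K → N → Q.
Second component: perfect squares: 2², 3², 4², …, so 4, 9, 16, 25 → 36 → 49.
Third component: +3 each step, so 57, 60, 63, 66 → 69 → 72.
Putting the parts together: N-36-69 and then Q-49-72.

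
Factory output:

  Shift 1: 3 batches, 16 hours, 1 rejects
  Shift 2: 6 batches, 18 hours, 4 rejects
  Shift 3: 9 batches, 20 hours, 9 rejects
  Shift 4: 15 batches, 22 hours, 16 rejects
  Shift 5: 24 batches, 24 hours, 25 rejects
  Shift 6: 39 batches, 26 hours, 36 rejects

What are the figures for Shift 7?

63 batches, 28 hours, 49 rejects

Batches — each term is the sum of the two before it: 3, 6, 9, 15, 24, 39 → 63.
Hours: +2 each step, so 16, 18, 20, 22, 24, 26 → 28.
Rejects: 1, 4, 9, 16, 25, 36 → 49 (perfect squares: 1², 2², 3², …).
So the next record is 63 batches, 28 hours, 49 rejects.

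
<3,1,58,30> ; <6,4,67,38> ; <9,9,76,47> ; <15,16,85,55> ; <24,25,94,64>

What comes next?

<39,36,103,72>

First part: each term is the sum of the two before it; 3, 6, 9, 15, 24 → 39.
Second part: perfect squares: 1², 2², 3², …; 1, 4, 9, 16, 25 → 36.
For the third part, +9 each step: 58, 67, 76, 85, 94 → 103.
Fourth part — alternating steps +8, +9, +8, +9, …: 30, 38, 47, 55, 64 → 72.
So the next element is <39,36,103,72>.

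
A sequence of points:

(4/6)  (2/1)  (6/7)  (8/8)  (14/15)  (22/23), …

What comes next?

(36/38)

First entry: each term is the sum of the two before it; 4, 2, 6, 8, 14, 22 → 36.
Second entry goes 6, 1, 7, 8, 15, 23 → 38 (each term is the sum of the two before it).
So the next point is (36/38).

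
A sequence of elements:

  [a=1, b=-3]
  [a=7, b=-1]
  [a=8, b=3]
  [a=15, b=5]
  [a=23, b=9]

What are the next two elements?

A: each term is the sum of the two before it, so 1, 7, 8, 15, 23 → 38 → 61.
B: alternating steps +2, +4, +2, +4, …, so -3, -1, 3, 5, 9 → 11 → 15.
Putting the parts together: [a=38, b=11] and then [a=61, b=15].

[a=38, b=11], [a=61, b=15]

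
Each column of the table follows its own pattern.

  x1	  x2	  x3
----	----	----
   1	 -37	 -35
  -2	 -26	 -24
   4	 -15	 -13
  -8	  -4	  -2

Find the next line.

Column x1 — ×(-2) each step: 1, -2, 4, -8 → 16.
Column x2 goes -37, -26, -15, -4 → 7 (+11 each step).
Column x3: always 2 more than the column x2; -35, -24, -13, -2 → 9.
So the next line is 16  7  9.

16  7  9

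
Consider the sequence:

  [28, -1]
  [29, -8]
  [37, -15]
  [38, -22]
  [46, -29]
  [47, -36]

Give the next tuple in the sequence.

First entry — alternating steps +1, +8, +1, +8, …: 28, 29, 37, 38, 46, 47 → 55.
For the second entry, −7 each step: -1, -8, -15, -22, -29, -36 → -43.
Combining the parts gives [55, -43].

[55, -43]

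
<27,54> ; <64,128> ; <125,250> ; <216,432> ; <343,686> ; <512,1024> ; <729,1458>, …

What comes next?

<1000,2000>

For the first coordinate, perfect cubes: 3³, 4³, 5³, …: 27, 64, 125, 216, 343, 512, 729 → 1000.
For the second coordinate, always 2 × the first coordinate: 54, 128, 250, 432, 686, 1024, 1458 → 2000.
So the next term is <1000,2000>.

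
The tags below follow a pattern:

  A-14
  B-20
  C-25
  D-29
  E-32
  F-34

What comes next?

Letter: A, B, C, D, E, F → G (letters move forward 1 place in the alphabet).
Second component: differences are 6, 5, 4, … (decreasing by 1 each time); 14, 20, 25, 29, 32, 34 → 35.
Putting it together: G-35.

G-35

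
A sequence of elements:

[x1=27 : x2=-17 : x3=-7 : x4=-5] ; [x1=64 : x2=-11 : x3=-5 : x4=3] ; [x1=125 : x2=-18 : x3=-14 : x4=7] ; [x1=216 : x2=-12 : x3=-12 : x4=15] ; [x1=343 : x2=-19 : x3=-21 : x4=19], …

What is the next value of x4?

X1 — perfect cubes: 3³, 4³, 5³, …: 27, 64, 125, 216, 343 → 512.
X2: -17, -11, -18, -12, -19 → -13 (alternating steps +6, −7, +6, −7, …).
X3: alternating steps +2, −9, +2, −9, …; -7, -5, -14, -12, -21 → -19.
X4 goes -5, 3, 7, 15, 19 → 27 (alternating steps +8, +4, +8, +4, …).

27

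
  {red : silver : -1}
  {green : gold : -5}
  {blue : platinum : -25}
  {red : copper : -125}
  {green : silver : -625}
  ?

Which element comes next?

For the colour, repeats red → green → blue: red, green, blue, red, green → blue.
For the metal, repeats silver → gold → platinum → copper: silver, gold, platinum, copper, silver → gold.
Third part: ×5 each step; -1, -5, -25, -125, -625 → -3125.
So the next element is {blue : gold : -3125}.

{blue : gold : -3125}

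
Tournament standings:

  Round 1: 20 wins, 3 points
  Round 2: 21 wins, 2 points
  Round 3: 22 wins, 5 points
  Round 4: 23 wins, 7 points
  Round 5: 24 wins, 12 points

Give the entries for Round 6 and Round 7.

25 wins, 19 points; 26 wins, 31 points

Wins: 20, 21, 22, 23, 24 → 25 → 26 (+1 each step).
For the points, each term is the sum of the two before it: 3, 2, 5, 7, 12 → 19 → 31.
Putting the parts together: 25 wins, 19 points and then 26 wins, 31 points.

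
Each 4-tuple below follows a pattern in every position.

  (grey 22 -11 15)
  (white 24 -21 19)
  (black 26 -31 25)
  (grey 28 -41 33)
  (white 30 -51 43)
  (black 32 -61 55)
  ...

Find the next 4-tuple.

Shade: repeats grey → white → black; grey, white, black, grey, white, black → grey.
Second value: +2 each step, so 22, 24, 26, 28, 30, 32 → 34.
Third value: −10 each step, so -11, -21, -31, -41, -51, -61 → -71.
Fourth value: differences are 4, 6, 8, … (increasing by 2 each time), so 15, 19, 25, 33, 43, 55 → 69.
Putting it together: (grey 34 -71 69).

(grey 34 -71 69)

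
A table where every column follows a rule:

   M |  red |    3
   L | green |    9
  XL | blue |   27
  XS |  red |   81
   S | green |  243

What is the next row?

Size goes M, L, XL, XS, S → M (runs through clothing sizes XS→XL).
Colour: red, green, blue, red, green → blue (repeats red → green → blue).
For the third component, ×3 each step: 3, 9, 27, 81, 243 → 729.
Combining the parts gives M  blue  729.

M  blue  729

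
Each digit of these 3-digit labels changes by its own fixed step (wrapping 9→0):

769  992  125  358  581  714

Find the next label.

947

For the first digit, +2 each step, mod 10: 7, 9, 1, 3, 5, 7 → 9.
Second digit: +3 each step, mod 10, so 6, 9, 2, 5, 8, 1 → 4.
For the third digit, +3 each step, mod 10: 9, 2, 5, 8, 1, 4 → 7.
Putting it together: 947.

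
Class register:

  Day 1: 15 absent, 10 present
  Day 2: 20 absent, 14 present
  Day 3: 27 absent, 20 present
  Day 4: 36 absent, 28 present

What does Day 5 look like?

47 absent, 38 present

Absent: 15, 20, 27, 36 → 47 (differences are 5, 7, 9, … (increasing by 2 each time)).
Present: differences are 4, 6, 8, … (increasing by 2 each time), so 10, 14, 20, 28 → 38.
Combining the parts gives 47 absent, 38 present.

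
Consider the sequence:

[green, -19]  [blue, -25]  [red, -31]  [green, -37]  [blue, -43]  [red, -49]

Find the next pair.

[green, -55]

Colour: repeats green → blue → red; green, blue, red, green, blue, red → green.
Second slot goes -19, -25, -31, -37, -43, -49 → -55 (−6 each step).
Putting it together: [green, -55].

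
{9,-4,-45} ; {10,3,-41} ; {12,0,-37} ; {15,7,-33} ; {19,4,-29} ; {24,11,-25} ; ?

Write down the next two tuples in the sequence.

{30,8,-21}, {37,15,-17}

First part: differences are 1, 2, 3, … (increasing by 1 each time); 9, 10, 12, 15, 19, 24 → 30 → 37.
Second part goes -4, 3, 0, 7, 4, 11 → 8 → 15 (alternating steps +7, −3, +7, −3, …).
Third part — +4 each step: -45, -41, -37, -33, -29, -25 → -21 → -17.
Putting the parts together: {30,8,-21} and then {37,15,-17}.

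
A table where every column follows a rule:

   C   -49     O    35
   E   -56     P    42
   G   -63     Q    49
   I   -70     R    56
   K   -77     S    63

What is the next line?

For the first letter, letters move forward 2 places in the alphabet: C, E, G, I, K → M.
Second component goes -49, -56, -63, -70, -77 → -84 (−7 each step).
Second letter goes O, P, Q, R, S → T (letters move forward 1 place in the alphabet).
Fourth component: together with the second component always sums to -14; 35, 42, 49, 56, 63 → 70.
Putting it together: M  -84  T  70.

M  -84  T  70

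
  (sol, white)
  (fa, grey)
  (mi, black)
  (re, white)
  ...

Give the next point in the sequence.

Note: runs backward through the solfège scale do→ti, so sol, fa, mi, re → do.
Shade: repeats white → grey → black; white, grey, black, white → grey.
So the next point is (do, grey).

(do, grey)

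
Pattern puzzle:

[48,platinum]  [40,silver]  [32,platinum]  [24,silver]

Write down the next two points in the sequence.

First entry: −8 each step, so 48, 40, 32, 24 → 16 → 8.
Metal: platinum, silver, platinum, silver → platinum → silver (alternates platinum ↔ silver).
So the next two points are [16,platinum] and [8,silver].

[16,platinum], [8,silver]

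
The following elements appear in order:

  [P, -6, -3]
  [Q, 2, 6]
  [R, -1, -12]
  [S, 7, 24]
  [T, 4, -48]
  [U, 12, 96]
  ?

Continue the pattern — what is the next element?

Letter: P, Q, R, S, T, U → V (letters move forward 1 place in the alphabet).
For the second component, alternating steps +8, −3, +8, −3, …: -6, 2, -1, 7, 4, 12 → 9.
Third component goes -3, 6, -12, 24, -48, 96 → -192 (×(-2) each step).
Combining the parts gives [V, 9, -192].

[V, 9, -192]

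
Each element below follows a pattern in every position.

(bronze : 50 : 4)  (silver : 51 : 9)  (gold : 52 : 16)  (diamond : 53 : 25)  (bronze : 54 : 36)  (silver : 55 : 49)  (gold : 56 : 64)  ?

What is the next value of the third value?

Third value: perfect squares: 2², 3², 4², …; 4, 9, 16, 25, 36, 49, 64 → 81.

81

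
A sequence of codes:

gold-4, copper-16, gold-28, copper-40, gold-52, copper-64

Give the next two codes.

For the metal, alternates gold ↔ copper: gold, copper, gold, copper, gold, copper → gold → copper.
Second component goes 4, 16, 28, 40, 52, 64 → 76 → 88 (+12 each step).
So the next two codes are gold-76 and copper-88.

gold-76, copper-88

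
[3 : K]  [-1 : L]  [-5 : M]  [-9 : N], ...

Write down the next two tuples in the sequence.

[-13 : O], [-17 : P]

First value: −4 each step; 3, -1, -5, -9 → -13 → -17.
Letter: K, L, M, N → O → P (letters move forward 1 place in the alphabet).
Putting the parts together: [-13 : O] and then [-17 : P].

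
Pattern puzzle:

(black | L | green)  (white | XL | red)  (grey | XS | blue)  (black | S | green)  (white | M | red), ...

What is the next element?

For the shade, repeats black → white → grey: black, white, grey, black, white → grey.
For the size, runs through clothing sizes XS→XL: L, XL, XS, S, M → L.
Colour goes green, red, blue, green, red → blue (repeats green → red → blue).
Putting it together: (grey | L | blue).

(grey | L | blue)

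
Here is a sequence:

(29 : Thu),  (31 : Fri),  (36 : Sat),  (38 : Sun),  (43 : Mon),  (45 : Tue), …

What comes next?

(50 : Wed)

First slot: 29, 31, 36, 38, 43, 45 → 50 (alternating steps +2, +5, +2, +5, …).
For the day, runs through the weekdays Mon→Sun: Thu, Fri, Sat, Sun, Mon, Tue → Wed.
Putting it together: (50 : Wed).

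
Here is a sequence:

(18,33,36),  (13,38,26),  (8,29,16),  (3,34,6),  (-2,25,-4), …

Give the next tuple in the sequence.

For the first entry, −5 each step: 18, 13, 8, 3, -2 → -7.
Second entry — alternating steps +5, −9, +5, −9, …: 33, 38, 29, 34, 25 → 30.
For the third entry, always 2 × the first entry: 36, 26, 16, 6, -4 → -14.
So the next tuple is (-7,30,-14).

(-7,30,-14)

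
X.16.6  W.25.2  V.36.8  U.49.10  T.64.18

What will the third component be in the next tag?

28

For the third component, each term is the sum of the two before it: 6, 2, 8, 10, 18 → 28.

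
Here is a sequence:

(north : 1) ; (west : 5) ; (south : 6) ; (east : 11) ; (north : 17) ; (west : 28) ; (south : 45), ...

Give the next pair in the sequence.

For the direction, repeats north → west → south → east: north, west, south, east, north, west, south → east.
For the second part, each term is the sum of the two before it: 1, 5, 6, 11, 17, 28, 45 → 73.
Combining the parts gives (east : 73).

(east : 73)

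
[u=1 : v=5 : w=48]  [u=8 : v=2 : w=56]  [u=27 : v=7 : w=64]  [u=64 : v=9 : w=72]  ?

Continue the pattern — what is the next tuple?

[u=125 : v=16 : w=80]

U: perfect cubes: 1³, 2³, 3³, …; 1, 8, 27, 64 → 125.
V — each term is the sum of the two before it: 5, 2, 7, 9 → 16.
W: 48, 56, 64, 72 → 80 (+8 each step).
So the next tuple is [u=125 : v=16 : w=80].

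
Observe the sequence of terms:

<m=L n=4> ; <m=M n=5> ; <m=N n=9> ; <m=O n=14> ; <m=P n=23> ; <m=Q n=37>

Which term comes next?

<m=R n=60>

M: letters move forward 1 place in the alphabet; L, M, N, O, P, Q → R.
N goes 4, 5, 9, 14, 23, 37 → 60 (each term is the sum of the two before it).
Putting it together: <m=R n=60>.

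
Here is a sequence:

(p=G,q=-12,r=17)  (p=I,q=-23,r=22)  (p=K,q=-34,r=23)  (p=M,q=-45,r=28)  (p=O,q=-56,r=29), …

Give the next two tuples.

P: letters move forward 2 places in the alphabet, so G, I, K, M, O → Q → S.
Q: -12, -23, -34, -45, -56 → -67 → -78 (−11 each step).
R: alternating steps +5, +1, +5, +1, …, so 17, 22, 23, 28, 29 → 34 → 35.
So the next two tuples are (p=Q,q=-67,r=34) and (p=S,q=-78,r=35).

(p=Q,q=-67,r=34), (p=S,q=-78,r=35)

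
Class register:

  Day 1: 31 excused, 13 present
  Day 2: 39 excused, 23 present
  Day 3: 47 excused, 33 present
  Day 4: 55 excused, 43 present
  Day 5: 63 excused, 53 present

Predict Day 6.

71 excused, 63 present

Excused: 31, 39, 47, 55, 63 → 71 (+8 each step).
Present: +10 each step; 13, 23, 33, 43, 53 → 63.
Putting it together: 71 excused, 63 present.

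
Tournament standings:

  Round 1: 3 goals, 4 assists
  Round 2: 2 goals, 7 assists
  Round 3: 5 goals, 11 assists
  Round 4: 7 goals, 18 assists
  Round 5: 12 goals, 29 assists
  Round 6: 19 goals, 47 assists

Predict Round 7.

Goals goes 3, 2, 5, 7, 12, 19 → 31 (each term is the sum of the two before it).
Assists — each term is the sum of the two before it: 4, 7, 11, 18, 29, 47 → 76.
Putting it together: 31 goals, 76 assists.

31 goals, 76 assists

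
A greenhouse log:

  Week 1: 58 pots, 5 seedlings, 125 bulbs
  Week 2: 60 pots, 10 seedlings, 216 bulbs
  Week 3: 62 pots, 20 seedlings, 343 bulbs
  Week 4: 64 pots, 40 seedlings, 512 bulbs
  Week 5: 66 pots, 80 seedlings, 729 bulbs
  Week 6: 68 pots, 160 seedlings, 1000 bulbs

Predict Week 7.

Pots goes 58, 60, 62, 64, 66, 68 → 70 (+2 each step).
Seedlings: ×2 each step, so 5, 10, 20, 40, 80, 160 → 320.
For the bulbs, perfect cubes: 5³, 6³, 7³, …: 125, 216, 343, 512, 729, 1000 → 1331.
So the next row is 70 pots, 320 seedlings, 1331 bulbs.

70 pots, 320 seedlings, 1331 bulbs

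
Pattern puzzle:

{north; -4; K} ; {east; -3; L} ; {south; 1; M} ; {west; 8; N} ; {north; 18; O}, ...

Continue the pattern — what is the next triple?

Direction: repeats north → east → south → west, so north, east, south, west, north → east.
Second coordinate — differences are 1, 4, 7, … (increasing by 3 each time): -4, -3, 1, 8, 18 → 31.
Letter — letters move forward 1 place in the alphabet: K, L, M, N, O → P.
Combining the parts gives {east; 31; P}.

{east; 31; P}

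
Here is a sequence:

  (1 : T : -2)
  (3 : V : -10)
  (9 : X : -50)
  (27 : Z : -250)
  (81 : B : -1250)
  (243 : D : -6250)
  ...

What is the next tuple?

First value goes 1, 3, 9, 27, 81, 243 → 729 (×3 each step).
Letter: letters move forward 2 places in the alphabet, wrapping Z→A; T, V, X, Z, B, D → F.
Third value: ×5 each step; -2, -10, -50, -250, -1250, -6250 → -31250.
Combining the parts gives (729 : F : -31250).

(729 : F : -31250)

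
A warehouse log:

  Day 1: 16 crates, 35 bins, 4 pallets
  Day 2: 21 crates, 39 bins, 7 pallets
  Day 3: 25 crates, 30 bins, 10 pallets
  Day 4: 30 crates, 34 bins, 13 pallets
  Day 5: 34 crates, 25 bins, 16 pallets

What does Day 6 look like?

Crates: 16, 21, 25, 30, 34 → 39 (alternating steps +5, +4, +5, +4, …).
Bins: alternating steps +4, −9, +4, −9, …, so 35, 39, 30, 34, 25 → 29.
Pallets: +3 each step; 4, 7, 10, 13, 16 → 19.
So the next line is 39 crates, 29 bins, 19 pallets.

39 crates, 29 bins, 19 pallets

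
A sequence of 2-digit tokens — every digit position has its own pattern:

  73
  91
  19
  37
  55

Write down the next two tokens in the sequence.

First digit: 7, 9, 1, 3, 5 → 7 → 9 (+2 each step, mod 10).
Second digit: −2 each step, mod 10; 3, 1, 9, 7, 5 → 3 → 1.
So the next two tokens are 73 and 91.

73, 91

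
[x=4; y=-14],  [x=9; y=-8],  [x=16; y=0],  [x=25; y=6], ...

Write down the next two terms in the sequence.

[x=36; y=14], [x=49; y=20]

X: 4, 9, 16, 25 → 36 → 49 (perfect squares: 2², 3², 4², …).
Y: alternating steps +6, +8, +6, +8, …; -14, -8, 0, 6 → 14 → 20.
Putting the parts together: [x=36; y=14] and then [x=49; y=20].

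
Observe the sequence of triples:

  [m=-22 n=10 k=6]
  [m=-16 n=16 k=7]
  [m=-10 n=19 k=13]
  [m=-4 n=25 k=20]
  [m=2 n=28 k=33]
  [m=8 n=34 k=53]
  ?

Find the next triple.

[m=14 n=37 k=86]

M: +6 each step, so -22, -16, -10, -4, 2, 8 → 14.
N: 10, 16, 19, 25, 28, 34 → 37 (alternating steps +6, +3, +6, +3, …).
K — each term is the sum of the two before it: 6, 7, 13, 20, 33, 53 → 86.
So the next triple is [m=14 n=37 k=86].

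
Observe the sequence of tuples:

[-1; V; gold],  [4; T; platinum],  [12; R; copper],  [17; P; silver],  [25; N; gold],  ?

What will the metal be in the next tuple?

Metal: repeats gold → platinum → copper → silver, so gold, platinum, copper, silver, gold → platinum.

platinum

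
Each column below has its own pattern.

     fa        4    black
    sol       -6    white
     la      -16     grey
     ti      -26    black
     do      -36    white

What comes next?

re  -46  grey

Note: runs through the solfège scale do→ti; fa, sol, la, ti, do → re.
For the second component, −10 each step: 4, -6, -16, -26, -36 → -46.
Shade: repeats black → white → grey; black, white, grey, black, white → grey.
Putting it together: re  -46  grey.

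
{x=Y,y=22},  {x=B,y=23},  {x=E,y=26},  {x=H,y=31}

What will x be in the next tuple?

K

X: Y, B, E, H → K (letters move forward 3 places in the alphabet, wrapping Z→A).
Y — differences are 1, 3, 5, … (increasing by 2 each time): 22, 23, 26, 31 → 38.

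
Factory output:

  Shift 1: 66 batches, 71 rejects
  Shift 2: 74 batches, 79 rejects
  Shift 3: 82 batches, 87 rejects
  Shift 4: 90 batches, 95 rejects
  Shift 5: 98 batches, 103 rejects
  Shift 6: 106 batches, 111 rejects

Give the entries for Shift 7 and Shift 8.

Batches goes 66, 74, 82, 90, 98, 106 → 114 → 122 (+8 each step).
Rejects goes 71, 79, 87, 95, 103, 111 → 119 → 127 (always 5 more than the batches).
Putting the parts together: 114 batches, 119 rejects and then 122 batches, 127 rejects.

114 batches, 119 rejects; 122 batches, 127 rejects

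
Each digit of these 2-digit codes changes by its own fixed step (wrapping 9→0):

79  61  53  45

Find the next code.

37

First digit: −1 each step, mod 10; 7, 6, 5, 4 → 3.
Second digit goes 9, 1, 3, 5 → 7 (+2 each step, mod 10).
Combining the parts gives 37.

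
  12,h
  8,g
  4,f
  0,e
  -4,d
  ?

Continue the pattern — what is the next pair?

-8,c

First coordinate: 12, 8, 4, 0, -4 → -8 (−4 each step).
Letter: h, g, f, e, d → c (letters move back 1 place in the alphabet).
Putting it together: -8,c.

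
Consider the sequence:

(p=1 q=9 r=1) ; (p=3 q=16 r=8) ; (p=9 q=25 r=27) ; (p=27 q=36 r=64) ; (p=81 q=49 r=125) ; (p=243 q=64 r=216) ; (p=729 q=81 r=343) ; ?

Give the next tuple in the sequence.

P: ×3 each step; 1, 3, 9, 27, 81, 243, 729 → 2187.
Q: 9, 16, 25, 36, 49, 64, 81 → 100 (perfect squares: 3², 4², 5², …).
R goes 1, 8, 27, 64, 125, 216, 343 → 512 (perfect cubes: 1³, 2³, 3³, …).
Putting it together: (p=2187 q=100 r=512).

(p=2187 q=100 r=512)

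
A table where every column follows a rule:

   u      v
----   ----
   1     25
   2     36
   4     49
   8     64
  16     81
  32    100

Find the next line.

64  121

Column u: ×2 each step; 1, 2, 4, 8, 16, 32 → 64.
Column v: perfect squares: 5², 6², 7², …; 25, 36, 49, 64, 81, 100 → 121.
So the next line is 64  121.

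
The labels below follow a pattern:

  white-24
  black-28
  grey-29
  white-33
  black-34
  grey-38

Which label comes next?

white-39

Shade: repeats white → black → grey, so white, black, grey, white, black, grey → white.
Second component: 24, 28, 29, 33, 34, 38 → 39 (alternating steps +4, +1, +4, +1, …).
So the next label is white-39.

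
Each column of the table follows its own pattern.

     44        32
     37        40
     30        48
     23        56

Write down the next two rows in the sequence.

First component: 44, 37, 30, 23 → 16 → 9 (−7 each step).
Second component goes 32, 40, 48, 56 → 64 → 72 (+8 each step).
Putting the parts together: 16  64 and then 9  72.

16  64; 9  72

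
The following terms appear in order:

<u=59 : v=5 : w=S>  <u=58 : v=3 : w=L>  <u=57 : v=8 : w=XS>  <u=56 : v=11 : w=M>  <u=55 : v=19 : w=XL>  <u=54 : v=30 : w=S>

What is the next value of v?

V: each term is the sum of the two before it, so 5, 3, 8, 11, 19, 30 → 49.

49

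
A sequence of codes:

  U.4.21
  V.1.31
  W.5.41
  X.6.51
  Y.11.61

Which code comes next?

Z.17.71

Letter goes U, V, W, X, Y → Z (letters move forward 1 place in the alphabet).
Second component — each term is the sum of the two before it: 4, 1, 5, 6, 11 → 17.
Third component — +10 each step: 21, 31, 41, 51, 61 → 71.
Combining the parts gives Z.17.71.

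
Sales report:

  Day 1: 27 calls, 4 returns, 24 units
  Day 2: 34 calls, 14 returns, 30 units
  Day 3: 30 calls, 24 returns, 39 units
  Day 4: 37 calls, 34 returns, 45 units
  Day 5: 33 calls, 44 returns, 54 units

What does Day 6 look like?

Calls — alternating steps +7, −4, +7, −4, …: 27, 34, 30, 37, 33 → 40.
Returns — +10 each step: 4, 14, 24, 34, 44 → 54.
Units: alternating steps +6, +9, +6, +9, …, so 24, 30, 39, 45, 54 → 60.
Combining the parts gives 40 calls, 54 returns, 60 units.

40 calls, 54 returns, 60 units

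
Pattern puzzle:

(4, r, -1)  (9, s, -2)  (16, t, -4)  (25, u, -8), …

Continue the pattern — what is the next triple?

(36, v, -16)

First component: perfect squares: 2², 3², 4², …, so 4, 9, 16, 25 → 36.
For the letter, letters move forward 1 place in the alphabet: r, s, t, u → v.
Third component — ×2 each step: -1, -2, -4, -8 → -16.
Putting it together: (36, v, -16).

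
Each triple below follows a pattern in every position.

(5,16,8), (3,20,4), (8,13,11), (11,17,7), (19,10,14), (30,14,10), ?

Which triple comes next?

(49,7,17)

First part: 5, 3, 8, 11, 19, 30 → 49 (each term is the sum of the two before it).
Second part goes 16, 20, 13, 17, 10, 14 → 7 (alternating steps +4, −7, +4, −7, …).
Third part: 8, 4, 11, 7, 14, 10 → 17 (together with the second part always sums to 24).
Combining the parts gives (49,7,17).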